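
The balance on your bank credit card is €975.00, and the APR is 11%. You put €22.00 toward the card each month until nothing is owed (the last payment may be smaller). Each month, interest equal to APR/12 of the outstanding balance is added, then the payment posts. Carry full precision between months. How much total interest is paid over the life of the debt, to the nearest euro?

Monthly rate r = 11%/12 = 0.916667% = 0.00916667.
Payoff takes n = ⌈−ln(1 − rB₀/P)/ln(1+r)⌉ = ⌈57.129⌉ = 58 payments; the last is €2.85.
Total paid = 57·€22.00 + €2.85 = €1,256.85.
Total interest = total paid − principal = €1,256.85 − €975.00 = €281.85.

€282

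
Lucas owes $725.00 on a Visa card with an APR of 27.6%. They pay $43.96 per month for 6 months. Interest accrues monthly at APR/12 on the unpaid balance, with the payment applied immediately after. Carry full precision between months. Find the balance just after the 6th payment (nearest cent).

$551.58

Monthly rate r = 27.6%/12 = 2.3% = 0.023.
Each month: B ← B·(1+r) − $43.96.
Month 1: interest $16.68; balance after payment $697.71.
Month 2: interest $16.05; balance after payment $669.80.
Month 3: interest $15.41; balance after payment $641.25.
Month 4: interest $14.75; balance after payment $612.04.
Month 5: interest $14.08; balance after payment $582.15.
Month 6: interest $13.39; balance after payment $551.58.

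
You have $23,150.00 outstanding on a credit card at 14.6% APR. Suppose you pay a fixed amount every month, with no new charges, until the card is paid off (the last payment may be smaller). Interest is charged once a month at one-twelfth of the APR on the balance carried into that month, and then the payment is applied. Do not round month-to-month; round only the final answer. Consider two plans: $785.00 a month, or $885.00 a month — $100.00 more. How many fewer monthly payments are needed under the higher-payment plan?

5 fewer payments

Monthly rate r = 14.6%/12 = 1.21667% = 0.0121667.
At $785.00/mo: n = ⌈−ln(1 − rB₀/P)/ln(1+r)⌉ = 37 payments (last $588.84); total interest = total paid − $23,150.00 = $5,698.84.
At $885.00/mo: 32 payments (last $602.23); total interest $4,887.23.
Payments saved = 37 − 32 = 5.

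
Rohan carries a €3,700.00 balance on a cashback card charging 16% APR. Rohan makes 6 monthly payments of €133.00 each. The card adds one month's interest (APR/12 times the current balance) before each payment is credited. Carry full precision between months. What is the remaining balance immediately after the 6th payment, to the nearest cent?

Monthly rate r = 16%/12 = 1.33333% = 0.0133333.
Each month: B ← B·(1+r) − €133.00.
Month 1: interest €49.33; balance after payment €3,616.33.
Month 2: interest €48.22; balance after payment €3,531.55.
Month 3: interest €47.09; balance after payment €3,445.64.
Month 4: interest €45.94; balance after payment €3,358.58.
Month 5: interest €44.78; balance after payment €3,270.36.
Month 6: interest €43.60; balance after payment €3,180.97.

€3,180.97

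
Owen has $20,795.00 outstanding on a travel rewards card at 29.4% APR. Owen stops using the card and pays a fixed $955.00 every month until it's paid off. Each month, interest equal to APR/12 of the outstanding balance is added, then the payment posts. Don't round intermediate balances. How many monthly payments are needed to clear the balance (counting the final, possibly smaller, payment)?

32 months

Monthly rate r = 29.4%/12 = 2.45% = 0.0245.
Recurrence: B ← B·(1+r) − $955.00.
Month 1: interest $509.48; balance after payment $20,349.48.
Month 2: interest $498.56; balance after payment $19,893.04.
Closed form: n = −ln(1 − rB₀/P)/ln(1+r) = −ln(0.46652)/ln(1.0245) ≈ 31.501, so the balance reaches zero during payment 32.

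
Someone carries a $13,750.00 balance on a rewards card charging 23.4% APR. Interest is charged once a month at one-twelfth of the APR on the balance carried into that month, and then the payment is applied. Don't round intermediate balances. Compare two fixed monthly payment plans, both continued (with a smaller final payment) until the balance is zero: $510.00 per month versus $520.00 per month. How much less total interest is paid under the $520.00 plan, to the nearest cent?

Monthly rate r = 23.4%/12 = 1.95% = 0.0195.
At $510.00/mo: n = ⌈−ln(1 − rB₀/P)/ln(1+r)⌉ = 39 payments (last $321.26); total interest = total paid − $13,750.00 = $5,951.26.
At $520.00/mo: 38 payments (last $279.67); total interest $5,769.67.
Interest saved = $5,951.26 − $5,769.67 = $181.59.

$181.59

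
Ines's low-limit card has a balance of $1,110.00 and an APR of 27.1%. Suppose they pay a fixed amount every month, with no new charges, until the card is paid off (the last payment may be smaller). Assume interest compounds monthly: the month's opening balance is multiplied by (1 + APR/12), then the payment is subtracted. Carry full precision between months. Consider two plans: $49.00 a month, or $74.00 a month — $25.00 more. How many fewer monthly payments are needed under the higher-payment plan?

Monthly rate r = 27.1%/12 = 2.25833% = 0.0225833.
At $49.00/mo: n = ⌈−ln(1 − rB₀/P)/ln(1+r)⌉ = 33 payments (last $4.33); total interest = total paid − $1,110.00 = $462.33.
At $74.00/mo: 19 payments (last $38.79); total interest $260.79.
Payments saved = 33 − 19 = 14.

14 fewer payments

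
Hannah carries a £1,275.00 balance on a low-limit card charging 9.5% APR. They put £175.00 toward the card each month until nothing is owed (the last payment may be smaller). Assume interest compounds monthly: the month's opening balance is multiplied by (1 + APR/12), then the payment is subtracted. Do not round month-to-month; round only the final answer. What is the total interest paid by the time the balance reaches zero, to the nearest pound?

Monthly rate r = 9.5%/12 = 0.791667% = 0.00791667.
Payoff takes n = ⌈−ln(1 − rB₀/P)/ln(1+r)⌉ = ⌈7.534⌉ = 8 payments; the last is £93.61.
Total paid = 7·£175.00 + £93.61 = £1,318.61.
Total interest = total paid − principal = £1,318.61 − £1,275.00 = £43.61.

£44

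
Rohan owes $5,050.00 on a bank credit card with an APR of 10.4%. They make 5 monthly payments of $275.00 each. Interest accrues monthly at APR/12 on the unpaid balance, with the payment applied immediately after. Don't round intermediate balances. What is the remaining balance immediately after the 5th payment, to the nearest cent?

$3,873.62

Monthly rate r = 10.4%/12 = 0.866667% = 0.00866667.
Each month: B ← B·(1+r) − $275.00.
Month 1: interest $43.77; balance after payment $4,818.77.
Month 2: interest $41.76; balance after payment $4,585.53.
Month 3: interest $39.74; balance after payment $4,350.27.
Month 4: interest $37.70; balance after payment $4,112.97.
Month 5: interest $35.65; balance after payment $3,873.62.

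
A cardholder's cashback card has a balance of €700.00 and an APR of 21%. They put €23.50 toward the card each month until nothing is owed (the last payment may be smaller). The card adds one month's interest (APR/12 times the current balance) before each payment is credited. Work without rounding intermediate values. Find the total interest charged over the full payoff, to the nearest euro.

Monthly rate r = 21%/12 = 1.75% = 0.0175.
Payoff takes n = ⌈−ln(1 − rB₀/P)/ln(1+r)⌉ = ⌈42.461⌉ = 43 payments; the last is €10.87.
Total paid = 42·€23.50 + €10.87 = €997.87.
Total interest = total paid − principal = €997.87 − €700.00 = €297.87.

€298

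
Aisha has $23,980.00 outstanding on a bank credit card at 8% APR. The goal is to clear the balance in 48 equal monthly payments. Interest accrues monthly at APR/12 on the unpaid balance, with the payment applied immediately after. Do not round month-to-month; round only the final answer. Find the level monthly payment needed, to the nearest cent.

$585.42

Monthly rate r = 8%/12 = 0.666667% = 0.00666667.
Level-payment amortization: P = B₀·r / (1 − (1+r)^(−n)) = 23980.00·0.00666667 / (1 − 1.00667^(−48)).
Denominator 1 − (1+r)^(−48) = 0.27307942.
P = 159.867 / 0.27307942 ≈ 585.42.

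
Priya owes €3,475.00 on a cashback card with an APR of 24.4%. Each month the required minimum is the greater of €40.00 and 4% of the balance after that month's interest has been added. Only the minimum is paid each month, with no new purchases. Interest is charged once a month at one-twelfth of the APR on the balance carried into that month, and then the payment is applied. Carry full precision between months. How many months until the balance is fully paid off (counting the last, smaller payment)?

Monthly rate r = 24.4%/12 = 2.03333% = 0.0203333.
While 4% of the post-interest balance exceeds €40.00, each month B ← (B·(1+r))·(1 − 0.04), i.e. B shrinks by the factor (1+r)·0.96 = 0.97952.
This holds for months 1–62. Entering month 63 the balance is €963.34; 4% of the post-interest balance is now below €40.00, so the flat €40.00 minimum applies from here.
From month 63 a fixed €40.00 at rate r clears €963.34 in 34 more payments. Total: 62 + 34 = 96 months.

96 months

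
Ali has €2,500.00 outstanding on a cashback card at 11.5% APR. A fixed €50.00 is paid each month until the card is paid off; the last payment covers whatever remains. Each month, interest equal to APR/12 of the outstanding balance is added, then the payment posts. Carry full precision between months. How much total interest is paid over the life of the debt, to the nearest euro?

Monthly rate r = 11.5%/12 = 0.958333% = 0.00958333.
Payoff takes n = ⌈−ln(1 − rB₀/P)/ln(1+r)⌉ = ⌈68.394⌉ = 69 payments; the last is €19.77.
Total paid = 68·€50.00 + €19.77 = €3,419.77.
Total interest = total paid − principal = €3,419.77 − €2,500.00 = €919.77.

€920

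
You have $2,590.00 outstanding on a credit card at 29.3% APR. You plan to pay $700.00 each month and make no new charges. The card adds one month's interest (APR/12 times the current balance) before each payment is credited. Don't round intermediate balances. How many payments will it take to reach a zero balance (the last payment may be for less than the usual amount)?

4 months

Monthly rate r = 29.3%/12 = 2.44167% = 0.0244167.
Recurrence: B ← B·(1+r) − $700.00.
Month 1: interest $63.24; balance after payment $1,953.24.
Month 2: interest $47.69; balance after payment $1,300.93.
Month 3: interest $31.76; balance after payment $632.70.
Month 4: interest $15.45; balance after payment $0.00.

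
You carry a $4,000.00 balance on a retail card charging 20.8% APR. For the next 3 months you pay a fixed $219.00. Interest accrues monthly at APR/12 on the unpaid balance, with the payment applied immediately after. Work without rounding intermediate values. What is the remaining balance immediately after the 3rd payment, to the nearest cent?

$3,543.17

Monthly rate r = 20.8%/12 = 1.73333% = 0.0173333.
Each month: B ← B·(1+r) − $219.00.
Month 1: interest $69.33; balance after payment $3,850.33.
Month 2: interest $66.74; balance after payment $3,698.07.
Month 3: interest $64.10; balance after payment $3,543.17.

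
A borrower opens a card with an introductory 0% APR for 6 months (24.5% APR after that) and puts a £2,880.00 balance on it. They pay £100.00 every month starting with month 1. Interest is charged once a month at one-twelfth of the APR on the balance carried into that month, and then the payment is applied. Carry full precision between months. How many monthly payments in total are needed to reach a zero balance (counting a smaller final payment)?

Promo months 1–6 at r₀ = 0%/12 = 0; months 7+ at r₁ = 24.5%/12 = 0.0204167.
After month 6 (no interest yet): B = £2,880.00 − 6·£100.00 = £2,280.00.
Then at r₁ with £100.00/mo: n₂ = −ln(1 − r₁·B/P)/ln(1+r₁) ≈ 30.99 → 31 more payments.

37 payments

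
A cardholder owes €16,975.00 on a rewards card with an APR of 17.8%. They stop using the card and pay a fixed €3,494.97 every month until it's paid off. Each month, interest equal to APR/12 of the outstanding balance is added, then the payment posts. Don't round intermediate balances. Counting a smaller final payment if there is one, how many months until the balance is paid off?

6 payments

Monthly rate r = 17.8%/12 = 1.48333% = 0.0148333.
Recurrence: B ← B·(1+r) − €3,494.97.
Month 1: interest €251.80; balance after payment €13,731.83.
Month 2: interest €203.69; balance after payment €10,440.54.
Month 3: interest €154.87; balance after payment €7,100.44.
Month 4: interest €105.32; balance after payment €3,710.80.
Month 5: interest €55.04; balance after payment €270.87.
Month 6: interest €4.02; balance after payment €0.00.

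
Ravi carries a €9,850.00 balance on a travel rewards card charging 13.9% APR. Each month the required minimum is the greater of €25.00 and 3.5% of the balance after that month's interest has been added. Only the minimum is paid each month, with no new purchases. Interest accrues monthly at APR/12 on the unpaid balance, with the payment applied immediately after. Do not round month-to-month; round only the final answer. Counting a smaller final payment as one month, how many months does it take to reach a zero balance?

Monthly rate r = 13.9%/12 = 1.15833% = 0.0115833.
While 3.5% of the post-interest balance exceeds €25.00, each month B ← (B·(1+r))·(1 − 0.035), i.e. B shrinks by the factor (1+r)·0.965 = 0.97618.
This holds for months 1–110. Entering month 111 the balance is €694.42; 3.5% of the post-interest balance is now below €25.00, so the flat €25.00 minimum applies from here.
From month 111 a fixed €25.00 at rate r clears €694.42 in 34 more payments. Total: 110 + 34 = 144 months.

144 months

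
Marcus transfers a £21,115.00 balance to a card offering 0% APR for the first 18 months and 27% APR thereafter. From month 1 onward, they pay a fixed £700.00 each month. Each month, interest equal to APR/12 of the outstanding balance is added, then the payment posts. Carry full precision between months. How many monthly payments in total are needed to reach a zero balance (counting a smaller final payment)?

33 payments

Promo months 1–18 at r₀ = 0%/12 = 0; months 19+ at r₁ = 27%/12 = 0.0225.
After month 18 (no interest yet): B = £21,115.00 − 18·£700.00 = £8,515.00.
Then at r₁ with £700.00/mo: n₂ = −ln(1 − r₁·B/P)/ln(1+r₁) ≈ 14.37 → 15 more payments.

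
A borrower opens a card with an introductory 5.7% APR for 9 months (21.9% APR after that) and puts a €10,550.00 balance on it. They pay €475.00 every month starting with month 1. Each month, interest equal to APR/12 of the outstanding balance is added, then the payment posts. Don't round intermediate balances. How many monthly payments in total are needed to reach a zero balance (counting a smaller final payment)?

Promo months 1–9 at r₀ = 5.7%/12 = 0.00475; months 10+ at r₁ = 21.9%/12 = 0.01825.
After month 9: iterate B ← B·(1+r₀) − €475.00 for 9 months → €6,652.55.
Then at r₁ with €475.00/mo: n₂ = −ln(1 − r₁·B/P)/ln(1+r₁) ≈ 16.32 → 17 more payments.

26 months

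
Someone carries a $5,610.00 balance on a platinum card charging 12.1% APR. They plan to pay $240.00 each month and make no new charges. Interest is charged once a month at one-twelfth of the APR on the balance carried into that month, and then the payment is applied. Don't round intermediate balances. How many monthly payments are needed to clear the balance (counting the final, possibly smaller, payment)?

Monthly rate r = 12.1%/12 = 1.00833% = 0.0100833.
Recurrence: B ← B·(1+r) − $240.00.
Month 1: interest $56.57; balance after payment $5,426.57.
Month 2: interest $54.72; balance after payment $5,241.29.
Closed form: n = −ln(1 − rB₀/P)/ln(1+r) = −ln(0.7643)/ln(1.01008) ≈ 26.791, so the balance reaches zero during payment 27.

27 months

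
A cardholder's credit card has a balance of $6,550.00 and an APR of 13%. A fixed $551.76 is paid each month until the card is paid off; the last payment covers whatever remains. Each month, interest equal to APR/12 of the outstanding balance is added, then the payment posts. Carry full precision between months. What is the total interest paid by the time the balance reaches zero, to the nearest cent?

Monthly rate r = 13%/12 = 1.08333% = 0.0108333.
Payoff takes n = ⌈−ln(1 − rB₀/P)/ln(1+r)⌉ = ⌈12.776⌉ = 13 payments; the last is $428.48.
Total paid = 12·$551.76 + $428.48 = $7,049.60.
Total interest = total paid − principal = $7,049.60 − $6,550.00 = $499.60.

$499.60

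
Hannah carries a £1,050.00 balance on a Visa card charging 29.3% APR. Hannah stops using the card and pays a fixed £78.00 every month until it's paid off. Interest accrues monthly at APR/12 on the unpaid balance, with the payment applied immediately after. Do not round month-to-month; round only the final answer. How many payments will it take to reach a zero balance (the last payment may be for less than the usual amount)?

Monthly rate r = 29.3%/12 = 2.44167% = 0.0244167.
Recurrence: B ← B·(1+r) − £78.00.
Month 1: interest £25.64; balance after payment £997.64.
Month 2: interest £24.36; balance after payment £944.00.
Closed form: n = −ln(1 − rB₀/P)/ln(1+r) = −ln(0.67131)/ln(1.02442) ≈ 16.520, so the balance reaches zero during payment 17.

17 months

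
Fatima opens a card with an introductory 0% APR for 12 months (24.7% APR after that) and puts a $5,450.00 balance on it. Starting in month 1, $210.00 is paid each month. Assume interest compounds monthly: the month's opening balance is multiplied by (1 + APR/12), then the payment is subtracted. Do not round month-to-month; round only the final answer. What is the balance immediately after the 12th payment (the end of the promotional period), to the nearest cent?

$2,930.00

Promo months 1–12 at r₀ = 0%/12 = 0; months 13+ at r₁ = 24.7%/12 = 0.0205833.
After month 12 (no interest yet): B = $5,450.00 − 12·$210.00 = $2,930.00.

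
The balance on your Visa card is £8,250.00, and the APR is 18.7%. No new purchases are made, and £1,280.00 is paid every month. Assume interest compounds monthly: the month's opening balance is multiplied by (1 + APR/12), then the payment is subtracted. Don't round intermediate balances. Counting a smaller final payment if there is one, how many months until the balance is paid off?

Monthly rate r = 18.7%/12 = 1.55833% = 0.0155833.
Recurrence: B ← B·(1+r) − £1,280.00.
Month 1: interest £128.56; balance after payment £7,098.56.
Month 2: interest £110.62; balance after payment £5,929.18.
Closed form: n = −ln(1 − rB₀/P)/ln(1+r) = −ln(0.89956)/ln(1.01558) ≈ 6.845, so the balance reaches zero during payment 7.

7 payments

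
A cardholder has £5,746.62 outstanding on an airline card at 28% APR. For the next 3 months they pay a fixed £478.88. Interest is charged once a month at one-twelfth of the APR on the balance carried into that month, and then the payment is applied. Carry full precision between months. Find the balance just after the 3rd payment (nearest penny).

Monthly rate r = 28%/12 = 2.33333% = 0.0233333.
Each month: B ← B·(1+r) − £478.88.
Month 1: interest £134.09; balance after payment £5,401.83.
Month 2: interest £126.04; balance after payment £5,048.99.
Month 3: interest £117.81; balance after payment £4,687.92.

£4,687.92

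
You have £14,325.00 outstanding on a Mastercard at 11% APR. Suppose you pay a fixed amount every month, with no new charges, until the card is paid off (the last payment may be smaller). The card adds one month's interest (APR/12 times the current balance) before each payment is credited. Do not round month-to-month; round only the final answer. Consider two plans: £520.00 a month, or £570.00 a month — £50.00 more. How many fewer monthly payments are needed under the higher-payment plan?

Monthly rate r = 11%/12 = 0.916667% = 0.00916667.
At £520.00/mo: n = ⌈−ln(1 − rB₀/P)/ln(1+r)⌉ = 32 payments (last £466.43); total interest = total paid − £14,325.00 = £2,261.43.
At £570.00/mo: 29 payments (last £397.31); total interest £2,032.31.
Payments saved = 32 − 29 = 3.

3 fewer payments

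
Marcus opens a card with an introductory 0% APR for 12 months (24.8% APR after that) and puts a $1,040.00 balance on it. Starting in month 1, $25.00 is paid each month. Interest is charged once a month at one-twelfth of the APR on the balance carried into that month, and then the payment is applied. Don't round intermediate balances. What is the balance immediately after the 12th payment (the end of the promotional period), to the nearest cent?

$740.00

Promo months 1–12 at r₀ = 0%/12 = 0; months 13+ at r₁ = 24.8%/12 = 0.0206667.
After month 12 (no interest yet): B = $1,040.00 − 12·$25.00 = $740.00.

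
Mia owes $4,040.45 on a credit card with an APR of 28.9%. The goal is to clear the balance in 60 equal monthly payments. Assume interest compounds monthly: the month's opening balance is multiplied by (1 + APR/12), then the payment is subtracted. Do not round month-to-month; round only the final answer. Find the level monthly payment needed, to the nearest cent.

$128.01

Monthly rate r = 28.9%/12 = 2.40833% = 0.0240833.
Level-payment amortization: P = B₀·r / (1 − (1+r)^(−n)) = 4040.45·0.0240833 / (1 − 1.02408^(−60)).
Denominator 1 − (1+r)^(−60) = 0.760181816.
P = 97.3075 / 0.760181816 ≈ 128.01.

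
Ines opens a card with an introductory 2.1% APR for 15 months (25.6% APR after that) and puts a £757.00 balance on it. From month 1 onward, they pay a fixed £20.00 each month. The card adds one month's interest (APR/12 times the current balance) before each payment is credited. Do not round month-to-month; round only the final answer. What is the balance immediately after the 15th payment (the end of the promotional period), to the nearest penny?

Promo months 1–15 at r₀ = 2.1%/12 = 0.00175; months 16+ at r₁ = 25.6%/12 = 0.0213333.
After month 15: iterate B ← B·(1+r₀) − £20.00 for 15 months → £473.41.

£473.41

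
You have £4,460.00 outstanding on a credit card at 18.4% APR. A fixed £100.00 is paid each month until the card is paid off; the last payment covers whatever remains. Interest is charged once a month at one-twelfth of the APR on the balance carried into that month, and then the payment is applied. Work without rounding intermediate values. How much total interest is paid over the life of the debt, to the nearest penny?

£3,107.98

Monthly rate r = 18.4%/12 = 1.53333% = 0.0153333.
Payoff takes n = ⌈−ln(1 − rB₀/P)/ln(1+r)⌉ = ⌈75.678⌉ = 76 payments; the last is £67.98.
Total paid = 75·£100.00 + £67.98 = £7,567.98.
Total interest = total paid − principal = £7,567.98 − £4,460.00 = £3,107.98.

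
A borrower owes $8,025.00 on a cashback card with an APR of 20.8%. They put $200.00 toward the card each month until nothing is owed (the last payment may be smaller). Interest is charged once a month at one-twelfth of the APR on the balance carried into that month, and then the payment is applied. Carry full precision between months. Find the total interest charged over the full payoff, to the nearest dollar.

$5,814

Monthly rate r = 20.8%/12 = 1.73333% = 0.0173333.
Payoff takes n = ⌈−ln(1 − rB₀/P)/ln(1+r)⌉ = ⌈69.194⌉ = 70 payments; the last is $39.04.
Total paid = 69·$200.00 + $39.04 = $13,839.04.
Total interest = total paid − principal = $13,839.04 − $8,025.00 = $5,814.04.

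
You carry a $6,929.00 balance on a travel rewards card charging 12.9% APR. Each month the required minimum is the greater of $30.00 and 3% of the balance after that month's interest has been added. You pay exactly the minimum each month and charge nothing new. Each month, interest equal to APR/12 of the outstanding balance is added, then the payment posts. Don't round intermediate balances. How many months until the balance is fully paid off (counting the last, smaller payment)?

140 months

Monthly rate r = 12.9%/12 = 1.075% = 0.01075.
While 3% of the post-interest balance exceeds $30.00, each month B ← (B·(1+r))·(1 − 0.03), i.e. B shrinks by the factor (1+r)·0.97 = 0.98043.
This holds for months 1–99. Entering month 100 the balance is $979.05; 3% of the post-interest balance is now below $30.00, so the flat $30.00 minimum applies from here.
From month 100 a fixed $30.00 at rate r clears $979.05 in 41 more payments. Total: 99 + 41 = 140 months.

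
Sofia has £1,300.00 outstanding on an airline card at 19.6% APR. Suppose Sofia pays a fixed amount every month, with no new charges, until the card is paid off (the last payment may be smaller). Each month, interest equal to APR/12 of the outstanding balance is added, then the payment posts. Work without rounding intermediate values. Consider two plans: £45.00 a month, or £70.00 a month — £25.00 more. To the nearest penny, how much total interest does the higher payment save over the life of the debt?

£211.41

Monthly rate r = 19.6%/12 = 1.63333% = 0.0163333.
At £45.00/mo: n = ⌈−ln(1 − rB₀/P)/ln(1+r)⌉ = 40 payments (last £18.21); total interest = total paid − £1,300.00 = £473.21.
At £70.00/mo: 23 payments (last £21.80); total interest £261.80.
Interest saved = £473.21 − £261.80 = £211.41.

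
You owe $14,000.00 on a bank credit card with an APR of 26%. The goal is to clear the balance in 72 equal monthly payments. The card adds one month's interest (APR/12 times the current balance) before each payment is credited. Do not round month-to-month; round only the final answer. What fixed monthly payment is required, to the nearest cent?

Monthly rate r = 26%/12 = 2.16667% = 0.0216667.
Level-payment amortization: P = B₀·r / (1 − (1+r)^(−n)) = 14000.00·0.0216667 / (1 − 1.02167^(−72)).
Denominator 1 − (1+r)^(−72) = 0.786333782.
P = 303.333 / 0.786333782 ≈ 385.76.

$385.76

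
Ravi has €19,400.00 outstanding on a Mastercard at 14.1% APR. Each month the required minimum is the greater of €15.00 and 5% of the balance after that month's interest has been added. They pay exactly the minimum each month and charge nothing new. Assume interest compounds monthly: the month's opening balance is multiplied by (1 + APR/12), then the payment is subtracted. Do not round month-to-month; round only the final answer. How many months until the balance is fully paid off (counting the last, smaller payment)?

Monthly rate r = 14.1%/12 = 1.175% = 0.01175.
While 5% of the post-interest balance exceeds €15.00, each month B ← (B·(1+r))·(1 − 0.05), i.e. B shrinks by the factor (1+r)·0.95 = 0.96116.
This holds for months 1–106. Entering month 107 the balance is €291.25; 5% of the post-interest balance is now below €15.00, so the flat €15.00 minimum applies from here.
From month 107 a fixed €15.00 at rate r clears €291.25 in 23 more payments. Total: 106 + 23 = 129 months.

129 months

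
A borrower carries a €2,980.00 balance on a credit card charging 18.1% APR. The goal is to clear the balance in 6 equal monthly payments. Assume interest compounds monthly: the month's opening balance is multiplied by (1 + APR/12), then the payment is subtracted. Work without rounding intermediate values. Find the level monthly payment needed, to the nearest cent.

Monthly rate r = 18.1%/12 = 1.50833% = 0.0150833.
Level-payment amortization: P = B₀·r / (1 − (1+r)^(−n)) = 2980.00·0.0150833 / (1 − 1.01508^(−6)).
Denominator 1 − (1+r)^(−6) = 0.0859081914.
P = 44.9483 / 0.0859081914 ≈ 523.21.

€523.21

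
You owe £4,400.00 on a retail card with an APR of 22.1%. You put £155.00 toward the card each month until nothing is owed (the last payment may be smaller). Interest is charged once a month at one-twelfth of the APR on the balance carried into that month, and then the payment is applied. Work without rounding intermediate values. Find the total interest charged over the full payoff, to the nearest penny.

£1,883.97

Monthly rate r = 22.1%/12 = 1.84167% = 0.0184167.
Payoff takes n = ⌈−ln(1 − rB₀/P)/ln(1+r)⌉ = ⌈40.539⌉ = 41 payments; the last is £83.97.
Total paid = 40·£155.00 + £83.97 = £6,283.97.
Total interest = total paid − principal = £6,283.97 − £4,400.00 = £1,883.97.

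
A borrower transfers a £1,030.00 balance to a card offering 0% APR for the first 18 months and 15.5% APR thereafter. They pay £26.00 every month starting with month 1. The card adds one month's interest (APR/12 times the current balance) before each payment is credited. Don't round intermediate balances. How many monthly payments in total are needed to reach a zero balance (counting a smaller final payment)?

Promo months 1–18 at r₀ = 0%/12 = 0; months 19+ at r₁ = 15.5%/12 = 0.0129167.
After month 18 (no interest yet): B = £1,030.00 − 18·£26.00 = £562.00.
Then at r₁ with £26.00/mo: n₂ = −ln(1 − r₁·B/P)/ln(1+r₁) ≈ 25.51 → 26 more payments.

44 payments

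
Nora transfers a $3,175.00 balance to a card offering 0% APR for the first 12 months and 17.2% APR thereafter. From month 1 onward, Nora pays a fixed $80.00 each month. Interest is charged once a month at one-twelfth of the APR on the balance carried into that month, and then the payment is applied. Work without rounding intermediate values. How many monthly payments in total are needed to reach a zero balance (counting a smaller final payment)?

48 months

Promo months 1–12 at r₀ = 0%/12 = 0; months 13+ at r₁ = 17.2%/12 = 0.0143333.
After month 12 (no interest yet): B = $3,175.00 − 12·$80.00 = $2,215.00.
Then at r₁ with $80.00/mo: n₂ = −ln(1 − r₁·B/P)/ln(1+r₁) ≈ 35.53 → 36 more payments.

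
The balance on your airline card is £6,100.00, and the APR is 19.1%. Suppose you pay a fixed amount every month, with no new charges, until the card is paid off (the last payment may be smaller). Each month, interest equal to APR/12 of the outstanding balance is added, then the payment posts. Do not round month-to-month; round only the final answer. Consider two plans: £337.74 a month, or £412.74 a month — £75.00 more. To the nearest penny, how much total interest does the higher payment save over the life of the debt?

Monthly rate r = 19.1%/12 = 1.59167% = 0.0159167.
At £337.74/mo: n = ⌈−ln(1 − rB₀/P)/ln(1+r)⌉ = 22 payments (last £157.26); total interest = total paid − £6,100.00 = £1,149.80.
At £412.74/mo: 17 payments (last £405.91); total interest £909.75.
Interest saved = £1,149.80 − £909.75 = £240.05.

£240.05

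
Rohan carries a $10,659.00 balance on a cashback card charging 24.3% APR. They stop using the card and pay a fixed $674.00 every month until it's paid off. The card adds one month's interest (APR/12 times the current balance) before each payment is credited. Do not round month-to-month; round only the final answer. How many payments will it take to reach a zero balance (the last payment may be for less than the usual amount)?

Monthly rate r = 24.3%/12 = 2.025% = 0.02025.
Recurrence: B ← B·(1+r) − $674.00.
Month 1: interest $215.84; balance after payment $10,200.84.
Month 2: interest $206.57; balance after payment $9,733.41.
Closed form: n = −ln(1 − rB₀/P)/ln(1+r) = −ln(0.67976)/ln(1.02025) ≈ 19.255, so the balance reaches zero during payment 20.

20 payments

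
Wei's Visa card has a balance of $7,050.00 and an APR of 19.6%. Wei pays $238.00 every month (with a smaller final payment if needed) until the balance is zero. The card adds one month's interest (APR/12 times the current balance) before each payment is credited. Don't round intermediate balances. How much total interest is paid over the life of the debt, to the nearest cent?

Monthly rate r = 19.6%/12 = 1.63333% = 0.0163333.
Payoff takes n = ⌈−ln(1 − rB₀/P)/ln(1+r)⌉ = ⌈40.818⌉ = 41 payments; the last is $194.95.
Total paid = 40·$238.00 + $194.95 = $9,714.95.
Total interest = total paid − principal = $9,714.95 − $7,050.00 = $2,664.95.

$2,664.95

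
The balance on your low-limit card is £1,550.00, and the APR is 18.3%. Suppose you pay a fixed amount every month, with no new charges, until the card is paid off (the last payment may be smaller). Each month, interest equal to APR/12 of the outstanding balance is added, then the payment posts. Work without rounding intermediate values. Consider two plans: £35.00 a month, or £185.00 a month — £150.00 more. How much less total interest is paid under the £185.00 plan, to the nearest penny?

Monthly rate r = 18.3%/12 = 1.525% = 0.01525.
At £35.00/mo: n = ⌈−ln(1 − rB₀/P)/ln(1+r)⌉ = 75 payments (last £11.73); total interest = total paid − £1,550.00 = £1,051.73.
At £185.00/mo: 10 payments (last £6.01); total interest £121.01.
Interest saved = £1,051.73 − £121.01 = £930.72.

£930.72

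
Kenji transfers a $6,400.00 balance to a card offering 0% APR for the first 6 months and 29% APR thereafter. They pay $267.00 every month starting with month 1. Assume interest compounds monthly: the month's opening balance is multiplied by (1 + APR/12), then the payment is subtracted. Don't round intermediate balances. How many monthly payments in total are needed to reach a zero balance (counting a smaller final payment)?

30 months

Promo months 1–6 at r₀ = 0%/12 = 0; months 7+ at r₁ = 29%/12 = 0.0241667.
After month 6 (no interest yet): B = $6,400.00 − 6·$267.00 = $4,798.00.
Then at r₁ with $267.00/mo: n₂ = −ln(1 − r₁·B/P)/ln(1+r₁) ≈ 23.86 → 24 more payments.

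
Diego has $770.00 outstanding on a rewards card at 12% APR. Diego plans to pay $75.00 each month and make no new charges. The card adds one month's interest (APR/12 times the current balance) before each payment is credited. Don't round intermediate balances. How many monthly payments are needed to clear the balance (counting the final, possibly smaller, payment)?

Monthly rate r = 12%/12 = 1% = 0.01.
Recurrence: B ← B·(1+r) − $75.00.
Month 1: interest $7.70; balance after payment $702.70.
Month 2: interest $7.03; balance after payment $634.73.
Closed form: n = −ln(1 − rB₀/P)/ln(1+r) = −ln(0.89733)/ln(1.01) ≈ 10.887, so the balance reaches zero during payment 11.

11 months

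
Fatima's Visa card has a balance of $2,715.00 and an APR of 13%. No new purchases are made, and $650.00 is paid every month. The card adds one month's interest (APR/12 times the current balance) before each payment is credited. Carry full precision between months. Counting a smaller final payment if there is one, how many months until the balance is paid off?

Monthly rate r = 13%/12 = 1.08333% = 0.0108333.
Recurrence: B ← B·(1+r) − $650.00.
Month 1: interest $29.41; balance after payment $2,094.41.
Month 2: interest $22.69; balance after payment $1,467.10.
Month 3: interest $15.89; balance after payment $833.00.
Month 4: interest $9.02; balance after payment $192.02.
Month 5: interest $2.08; balance after payment $0.00.

5 months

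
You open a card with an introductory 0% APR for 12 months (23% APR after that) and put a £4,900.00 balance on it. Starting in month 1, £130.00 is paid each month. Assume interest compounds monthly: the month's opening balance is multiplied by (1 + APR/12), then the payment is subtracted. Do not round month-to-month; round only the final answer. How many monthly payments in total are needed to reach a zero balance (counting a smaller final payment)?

Promo months 1–12 at r₀ = 0%/12 = 0; months 13+ at r₁ = 23%/12 = 0.0191667.
After month 12 (no interest yet): B = £4,900.00 − 12·£130.00 = £3,340.00.
Then at r₁ with £130.00/mo: n₂ = −ln(1 − r₁·B/P)/ln(1+r₁) ≈ 35.72 → 36 more payments.

48 months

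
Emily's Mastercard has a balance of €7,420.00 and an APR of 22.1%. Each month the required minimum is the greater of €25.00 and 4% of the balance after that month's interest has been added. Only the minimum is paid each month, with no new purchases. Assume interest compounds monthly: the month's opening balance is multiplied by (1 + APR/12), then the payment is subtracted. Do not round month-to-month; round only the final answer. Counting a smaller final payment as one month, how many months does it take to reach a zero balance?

Monthly rate r = 22.1%/12 = 1.84167% = 0.0184167.
While 4% of the post-interest balance exceeds €25.00, each month B ← (B·(1+r))·(1 − 0.04), i.e. B shrinks by the factor (1+r)·0.96 = 0.97768.
This holds for months 1–111. Entering month 112 the balance is €605.68; 4% of the post-interest balance is now below €25.00, so the flat €25.00 minimum applies from here.
From month 112 a fixed €25.00 at rate r clears €605.68 in 33 more payments. Total: 111 + 33 = 144 months.

144 months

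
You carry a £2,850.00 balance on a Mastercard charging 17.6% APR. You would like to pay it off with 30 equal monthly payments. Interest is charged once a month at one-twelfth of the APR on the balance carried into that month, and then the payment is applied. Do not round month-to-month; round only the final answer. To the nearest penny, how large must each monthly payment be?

£118.11

Monthly rate r = 17.6%/12 = 1.46667% = 0.0146667.
Level-payment amortization: P = B₀·r / (1 − (1+r)^(−n)) = 2850.00·0.0146667 / (1 − 1.01467^(−30)).
Denominator 1 − (1+r)^(−30) = 0.353902295.
P = 41.8 / 0.353902295 ≈ 118.11.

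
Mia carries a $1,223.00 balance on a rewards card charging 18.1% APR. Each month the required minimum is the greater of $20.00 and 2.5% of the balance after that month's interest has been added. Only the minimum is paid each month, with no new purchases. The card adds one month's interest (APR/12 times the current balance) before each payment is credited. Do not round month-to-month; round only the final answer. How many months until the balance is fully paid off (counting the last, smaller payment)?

Monthly rate r = 18.1%/12 = 1.50833% = 0.0150833.
While 2.5% of the post-interest balance exceeds $20.00, each month B ← (B·(1+r))·(1 − 0.025), i.e. B shrinks by the factor (1+r)·0.975 = 0.98971.
This holds for months 1–43. Entering month 44 the balance is $783.79; 2.5% of the post-interest balance is now below $20.00, so the flat $20.00 minimum applies from here.
From month 44 a fixed $20.00 at rate r clears $783.79 in 60 more payments. Total: 43 + 60 = 103 months.

103 months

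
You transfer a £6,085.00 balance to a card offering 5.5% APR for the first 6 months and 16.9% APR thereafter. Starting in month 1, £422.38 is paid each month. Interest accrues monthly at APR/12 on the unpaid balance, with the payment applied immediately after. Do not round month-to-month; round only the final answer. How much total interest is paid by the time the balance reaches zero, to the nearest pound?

Promo months 1–6 at r₀ = 5.5%/12 = 0.00458333; months 7+ at r₁ = 16.9%/12 = 0.0140833.
After month 6: iterate B ← B·(1+r₀) − £422.38 for 6 months → £3,690.77.
Then at r₁ with £422.38/mo: n₂ = −ln(1 − r₁·B/P)/ln(1+r₁) ≈ 9.39 → 10 more payments.
Total paid = 15·£422.38 + £165.35 = £6,501.05; interest = £6,501.05 − £6,085.00 = £416.05.

£416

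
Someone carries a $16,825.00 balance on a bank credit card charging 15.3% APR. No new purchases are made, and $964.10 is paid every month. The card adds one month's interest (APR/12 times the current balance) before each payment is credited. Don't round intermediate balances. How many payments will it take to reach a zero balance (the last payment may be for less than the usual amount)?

20 payments

Monthly rate r = 15.3%/12 = 1.275% = 0.01275.
Recurrence: B ← B·(1+r) − $964.10.
Month 1: interest $214.52; balance after payment $16,075.42.
Month 2: interest $204.96; balance after payment $15,316.28.
Closed form: n = −ln(1 − rB₀/P)/ln(1+r) = −ln(0.77749)/ln(1.01275) ≈ 19.865, so the balance reaches zero during payment 20.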